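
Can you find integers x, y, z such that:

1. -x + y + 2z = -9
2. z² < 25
Yes

Take x = 0, y = -9, z = 0. Substituting into each constraint:
  (1) 0 + (-9) + 2(0) = -9 ✓
  (2) z² = (0)² = 0, and 0 < 25 ✓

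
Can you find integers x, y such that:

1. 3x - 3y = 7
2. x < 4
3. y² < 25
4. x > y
No

Even the single constraint (3x - 3y = 7) is infeasible over the integers.

  - 3x - 3y = 7: every term on the left is divisible by 3, so the LHS ≡ 0 (mod 3), but the RHS 7 is not — no integer solution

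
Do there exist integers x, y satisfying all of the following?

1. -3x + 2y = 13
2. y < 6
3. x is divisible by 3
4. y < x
Yes

Take x = -15, y = -16. Substituting into each constraint:
  (1) -3(-15) + 2(-16) = 13 ✓
  (2) -16 < 6 ✓
  (3) -15 = 3 × -5, remainder 0 ✓
  (4) -16 < -15 ✓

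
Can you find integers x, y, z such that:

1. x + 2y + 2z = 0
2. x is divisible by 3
Yes

Take x = 0, y = 0, z = 0. Substituting into each constraint:
  (1) 0 + 2(0) + 2(0) = 0 ✓
  (2) 0 = 3 × 0, remainder 0 ✓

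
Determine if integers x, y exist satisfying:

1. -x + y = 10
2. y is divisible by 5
Yes

Take x = -10, y = 0. Substituting into each constraint:
  (1) 10 + 0 = 10 ✓
  (2) 0 = 5 × 0, remainder 0 ✓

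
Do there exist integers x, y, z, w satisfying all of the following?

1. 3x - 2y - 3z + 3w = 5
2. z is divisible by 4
Yes

Take x = 3, y = 2, z = 0, w = 0. Substituting into each constraint:
  (1) 3(3) - 2(2) - 3(0) + 3(0) = 5 ✓
  (2) 0 = 4 × 0, remainder 0 ✓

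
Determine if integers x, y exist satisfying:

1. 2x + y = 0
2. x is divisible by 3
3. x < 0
Yes

Take x = -3, y = 6. Substituting into each constraint:
  (1) 2(-3) + 6 = 0 ✓
  (2) -3 = 3 × -1, remainder 0 ✓
  (3) -3 < 0 ✓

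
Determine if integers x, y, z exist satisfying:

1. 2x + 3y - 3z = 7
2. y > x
Yes

Take x = -1, y = 0, z = -3. Substituting into each constraint:
  (1) 2(-1) + 3(0) - 3(-3) = 7 ✓
  (2) 0 > -1 ✓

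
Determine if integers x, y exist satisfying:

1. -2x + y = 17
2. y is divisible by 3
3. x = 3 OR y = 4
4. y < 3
No

A contradictory subset is {-2x + y = 17, x = 3 OR y = 4, y < 3}. No integer assignment can satisfy these jointly:

  - -2x + y = 17: is a linear equation tying the variables together
  - x = 3 OR y = 4: forces a choice: either x = 3 or y = 4
  - y < 3: bounds one variable relative to a constant

Split on the disjunction (x = 3 OR y = 4):
  • If x = 3: the equation forces y = 23, which contradicts the bound y ≤ 2.
  • If y = 4: this contradicts the bound y ≤ 2.
Both branches are infeasible, so the system has no integer solution.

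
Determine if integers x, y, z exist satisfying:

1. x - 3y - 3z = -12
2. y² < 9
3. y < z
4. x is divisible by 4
Yes

Take x = 0, y = 0, z = 4. Substituting into each constraint:
  (1) 0 - 3(0) - 3(4) = -12 ✓
  (2) y² = (0)² = 0, and 0 < 9 ✓
  (3) 0 < 4 ✓
  (4) 0 = 4 × 0, remainder 0 ✓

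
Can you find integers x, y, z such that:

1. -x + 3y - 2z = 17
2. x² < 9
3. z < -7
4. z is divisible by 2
Yes

Take x = 2, y = 1, z = -8. Substituting into each constraint:
  (1) (-2) + 3(1) - 2(-8) = 17 ✓
  (2) x² = (2)² = 4, and 4 < 9 ✓
  (3) -8 < -7 ✓
  (4) -8 = 2 × -4, remainder 0 ✓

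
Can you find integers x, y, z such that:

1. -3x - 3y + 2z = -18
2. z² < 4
Yes

Take x = 0, y = 6, z = 0. Substituting into each constraint:
  (1) -3(0) - 3(6) + 2(0) = -18 ✓
  (2) z² = (0)² = 0, and 0 < 4 ✓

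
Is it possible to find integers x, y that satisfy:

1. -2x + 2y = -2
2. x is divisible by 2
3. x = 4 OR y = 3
Yes

Take x = 4, y = 3. Substituting into each constraint:
  (1) -2(4) + 2(3) = -2 ✓
  (2) 4 = 2 × 2, remainder 0 ✓
  (3) x = 4, target 4 ✓ (first branch holds)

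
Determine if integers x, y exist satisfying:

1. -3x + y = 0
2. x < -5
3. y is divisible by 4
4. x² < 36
No

A contradictory subset is {x < -5, x² < 36}. No integer assignment can satisfy these jointly:

  - x < -5: bounds one variable relative to a constant
  - x² < 36: restricts x to |x| ≤ 5

Direct contradiction: the bounds on x require x ≥ -5 and x ≤ -6 simultaneously, which is empty.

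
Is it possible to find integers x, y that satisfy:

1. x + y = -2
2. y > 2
Yes

Take x = -5, y = 3. Substituting into each constraint:
  (1) (-5) + 3 = -2 ✓
  (2) 3 > 2 ✓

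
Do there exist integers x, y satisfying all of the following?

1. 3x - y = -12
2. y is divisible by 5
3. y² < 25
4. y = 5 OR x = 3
No

The full constraint system is jointly infeasible over the integers. Each constraint and what it forces:

  - 3x - y = -12: is a linear equation tying the variables together
  - y is divisible by 5: restricts y to multiples of 5
  - y² < 25: restricts y to |y| ≤ 4
  - y = 5 OR x = 3: forces a choice: either y = 5 or x = 3

Split on the disjunction (y = 5 OR x = 3):
  • If y = 5: this contradicts y² < 25, which requires |y| ≤ 4.
  • If x = 3: with x = 3, writing y = 5y', every remaining term of the linear equation is divisible by 5, so the left side is ≡ 0 (mod 5); but the right side -21 ≡ 4 (mod 5). No integers can satisfy it.
Both branches are infeasible, so the system has no integer solution.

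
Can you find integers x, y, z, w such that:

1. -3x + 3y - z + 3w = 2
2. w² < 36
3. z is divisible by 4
Yes

Take x = -1, y = 2, z = 4, w = -1. Substituting into each constraint:
  (1) -3(-1) + 3(2) + (-4) + 3(-1) = 2 ✓
  (2) w² = (-1)² = 1, and 1 < 36 ✓
  (3) 4 = 4 × 1, remainder 0 ✓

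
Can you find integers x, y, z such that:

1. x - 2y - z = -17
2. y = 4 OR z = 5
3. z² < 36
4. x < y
Yes

Take x = 10, y = 11, z = 5. Substituting into each constraint:
  (1) 10 - 2(11) + (-5) = -17 ✓
  (2) z = 5, target 5 ✓ (second branch holds)
  (3) z² = (5)² = 25, and 25 < 36 ✓
  (4) 10 < 11 ✓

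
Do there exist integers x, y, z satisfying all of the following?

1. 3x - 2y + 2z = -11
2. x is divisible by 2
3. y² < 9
No

A contradictory subset is {3x - 2y + 2z = -11, x is divisible by 2}. No integer assignment can satisfy these jointly:

  - 3x - 2y + 2z = -11: is a linear equation tying the variables together
  - x is divisible by 2: restricts x to multiples of 2

Modular obstruction: writing x = 2x', every remaining term of the linear equation is divisible by 2, so the left side is ≡ 0 (mod 2); but the right side -11 ≡ 1 (mod 2). No integers can satisfy it.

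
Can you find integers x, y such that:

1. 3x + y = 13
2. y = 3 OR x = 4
Yes

Take x = 4, y = 1. Substituting into each constraint:
  (1) 3(4) + 1 = 13 ✓
  (2) x = 4, target 4 ✓ (second branch holds)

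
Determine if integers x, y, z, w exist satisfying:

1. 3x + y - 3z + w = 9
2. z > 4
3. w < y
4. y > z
Yes

Take x = 5, y = 6, z = 5, w = 3. Substituting into each constraint:
  (1) 3(5) + 6 - 3(5) + 3 = 9 ✓
  (2) 5 > 4 ✓
  (3) 3 < 6 ✓
  (4) 6 > 5 ✓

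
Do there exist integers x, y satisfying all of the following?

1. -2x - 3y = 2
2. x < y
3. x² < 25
Yes

Take x = -1, y = 0. Substituting into each constraint:
  (1) -2(-1) - 3(0) = 2 ✓
  (2) -1 < 0 ✓
  (3) x² = (-1)² = 1, and 1 < 25 ✓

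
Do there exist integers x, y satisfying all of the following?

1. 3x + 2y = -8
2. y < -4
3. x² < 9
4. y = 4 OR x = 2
Yes

Take x = 2, y = -7. Substituting into each constraint:
  (1) 3(2) + 2(-7) = -8 ✓
  (2) -7 < -4 ✓
  (3) x² = (2)² = 4, and 4 < 9 ✓
  (4) x = 2, target 2 ✓ (second branch holds)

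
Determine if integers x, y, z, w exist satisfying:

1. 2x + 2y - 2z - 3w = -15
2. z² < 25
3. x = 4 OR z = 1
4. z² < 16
Yes

Take x = 0, y = -2, z = 1, w = 3. Substituting into each constraint:
  (1) 2(0) + 2(-2) - 2(1) - 3(3) = -15 ✓
  (2) z² = (1)² = 1, and 1 < 25 ✓
  (3) z = 1, target 1 ✓ (second branch holds)
  (4) z² = (1)² = 1, and 1 < 16 ✓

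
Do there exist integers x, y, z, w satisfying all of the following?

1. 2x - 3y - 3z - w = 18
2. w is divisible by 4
Yes

Take x = 0, y = 0, z = -6, w = 0. Substituting into each constraint:
  (1) 2(0) - 3(0) - 3(-6) + 0 = 18 ✓
  (2) 0 = 4 × 0, remainder 0 ✓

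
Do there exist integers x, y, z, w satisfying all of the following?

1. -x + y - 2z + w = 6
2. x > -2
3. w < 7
Yes

Take x = -1, y = 5, z = 0, w = 0. Substituting into each constraint:
  (1) 1 + 5 - 2(0) + 0 = 6 ✓
  (2) -1 > -2 ✓
  (3) 0 < 7 ✓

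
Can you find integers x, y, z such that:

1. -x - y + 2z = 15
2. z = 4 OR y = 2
Yes

Take x = -7, y = 0, z = 4. Substituting into each constraint:
  (1) 7 + 0 + 2(4) = 15 ✓
  (2) z = 4, target 4 ✓ (first branch holds)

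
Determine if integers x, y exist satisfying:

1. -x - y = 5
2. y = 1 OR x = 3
Yes

Take x = 3, y = -8. Substituting into each constraint:
  (1) (-3) + 8 = 5 ✓
  (2) x = 3, target 3 ✓ (second branch holds)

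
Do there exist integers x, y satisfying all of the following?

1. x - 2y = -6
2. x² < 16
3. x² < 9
Yes

Take x = 0, y = 3. Substituting into each constraint:
  (1) 0 - 2(3) = -6 ✓
  (2) x² = (0)² = 0, and 0 < 16 ✓
  (3) x² = (0)² = 0, and 0 < 9 ✓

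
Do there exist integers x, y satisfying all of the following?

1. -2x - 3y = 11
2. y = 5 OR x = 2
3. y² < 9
No

The full constraint system is jointly infeasible over the integers. Each constraint and what it forces:

  - -2x - 3y = 11: is a linear equation tying the variables together
  - y = 5 OR x = 2: forces a choice: either y = 5 or x = 2
  - y² < 9: restricts y to |y| ≤ 2

Split on the disjunction (y = 5 OR x = 2):
  • If y = 5: this contradicts y² < 9, which requires |y| ≤ 2.
  • If x = 2: the equation forces y = -5, but y² < 9 requires |y| ≤ 2.
Both branches are infeasible, so the system has no integer solution.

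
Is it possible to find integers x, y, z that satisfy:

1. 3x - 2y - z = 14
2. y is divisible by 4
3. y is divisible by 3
Yes

Take x = 0, y = 0, z = -14. Substituting into each constraint:
  (1) 3(0) - 2(0) + 14 = 14 ✓
  (2) 0 = 4 × 0, remainder 0 ✓
  (3) 0 = 3 × 0, remainder 0 ✓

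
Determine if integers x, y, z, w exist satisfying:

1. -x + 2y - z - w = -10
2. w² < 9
Yes

Take x = 0, y = 0, z = 10, w = 0. Substituting into each constraint:
  (1) 0 + 2(0) + (-10) + 0 = -10 ✓
  (2) w² = (0)² = 0, and 0 < 9 ✓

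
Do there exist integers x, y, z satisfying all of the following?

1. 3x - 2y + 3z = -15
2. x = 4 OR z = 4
Yes

Take x = 4, y = 21, z = 5. Substituting into each constraint:
  (1) 3(4) - 2(21) + 3(5) = -15 ✓
  (2) x = 4, target 4 ✓ (first branch holds)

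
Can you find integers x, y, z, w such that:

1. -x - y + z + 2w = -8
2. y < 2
Yes

Take x = 7, y = 1, z = 0, w = 0. Substituting into each constraint:
  (1) (-7) + (-1) + 0 + 2(0) = -8 ✓
  (2) 1 < 2 ✓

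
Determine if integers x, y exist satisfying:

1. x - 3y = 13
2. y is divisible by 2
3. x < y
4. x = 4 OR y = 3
No

A contradictory subset is {x - 3y = 13, x < y, x = 4 OR y = 3}. No integer assignment can satisfy these jointly:

  - x - 3y = 13: is a linear equation tying the variables together
  - x < y: bounds one variable relative to another variable
  - x = 4 OR y = 3: forces a choice: either x = 4 or y = 3

Split on the disjunction (x = 4 OR y = 3):
  • If x = 4: the equation forces y = -3, giving (x, y) = (4, -3), which violates y > x.
  • If y = 3: the equation forces x = 22, giving (y, x) = (3, 22), which violates y > x.
Both branches are infeasible, so the system has no integer solution.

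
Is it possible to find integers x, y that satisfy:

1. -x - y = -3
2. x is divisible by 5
Yes

Take x = 0, y = 3. Substituting into each constraint:
  (1) 0 + (-3) = -3 ✓
  (2) 0 = 5 × 0, remainder 0 ✓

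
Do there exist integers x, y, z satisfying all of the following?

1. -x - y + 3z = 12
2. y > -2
Yes

Take x = -12, y = 0, z = 0. Substituting into each constraint:
  (1) 12 + 0 + 3(0) = 12 ✓
  (2) 0 > -2 ✓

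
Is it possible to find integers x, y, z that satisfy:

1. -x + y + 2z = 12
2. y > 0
Yes

Take x = 0, y = 12, z = 0. Substituting into each constraint:
  (1) 0 + 12 + 2(0) = 12 ✓
  (2) 12 > 0 ✓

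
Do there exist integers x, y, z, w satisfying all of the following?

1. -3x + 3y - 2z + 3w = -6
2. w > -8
Yes

Take x = 2, y = 0, z = 0, w = 0. Substituting into each constraint:
  (1) -3(2) + 3(0) - 2(0) + 3(0) = -6 ✓
  (2) 0 > -8 ✓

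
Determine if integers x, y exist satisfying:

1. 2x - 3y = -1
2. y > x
Yes

Take x = -2, y = -1. Substituting into each constraint:
  (1) 2(-2) - 3(-1) = -1 ✓
  (2) -1 > -2 ✓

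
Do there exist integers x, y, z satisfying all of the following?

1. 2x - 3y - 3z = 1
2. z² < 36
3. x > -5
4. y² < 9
Yes

Take x = 2, y = 1, z = 0. Substituting into each constraint:
  (1) 2(2) - 3(1) - 3(0) = 1 ✓
  (2) z² = (0)² = 0, and 0 < 36 ✓
  (3) 2 > -5 ✓
  (4) y² = (1)² = 1, and 1 < 9 ✓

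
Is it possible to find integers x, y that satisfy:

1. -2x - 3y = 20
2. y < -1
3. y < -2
Yes

Take x = 2, y = -8. Substituting into each constraint:
  (1) -2(2) - 3(-8) = 20 ✓
  (2) -8 < -1 ✓
  (3) -8 < -2 ✓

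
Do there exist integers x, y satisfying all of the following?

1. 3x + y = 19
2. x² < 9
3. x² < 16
Yes

Take x = 0, y = 19. Substituting into each constraint:
  (1) 3(0) + 19 = 19 ✓
  (2) x² = (0)² = 0, and 0 < 9 ✓
  (3) x² = (0)² = 0, and 0 < 16 ✓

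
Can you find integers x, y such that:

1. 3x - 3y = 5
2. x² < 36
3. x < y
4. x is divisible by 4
No

Even the single constraint (3x - 3y = 5) is infeasible over the integers.

  - 3x - 3y = 5: every term on the left is divisible by 3, so the LHS ≡ 0 (mod 3), but the RHS 5 is not — no integer solution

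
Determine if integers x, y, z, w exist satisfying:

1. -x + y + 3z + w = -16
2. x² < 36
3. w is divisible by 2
Yes

Take x = 2, y = -14, z = 0, w = 0. Substituting into each constraint:
  (1) (-2) + (-14) + 3(0) + 0 = -16 ✓
  (2) x² = (2)² = 4, and 4 < 36 ✓
  (3) 0 = 2 × 0, remainder 0 ✓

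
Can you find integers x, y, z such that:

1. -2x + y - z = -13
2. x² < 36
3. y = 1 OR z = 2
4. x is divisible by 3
Yes

Take x = 3, y = 1, z = 8. Substituting into each constraint:
  (1) -2(3) + 1 + (-8) = -13 ✓
  (2) x² = (3)² = 9, and 9 < 36 ✓
  (3) y = 1, target 1 ✓ (first branch holds)
  (4) 3 = 3 × 1, remainder 0 ✓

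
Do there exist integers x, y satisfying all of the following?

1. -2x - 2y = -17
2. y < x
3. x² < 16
No

Even the single constraint (-2x - 2y = -17) is infeasible over the integers.

  - -2x - 2y = -17: every term on the left is divisible by 2, so the LHS ≡ 0 (mod 2), but the RHS -17 is not — no integer solution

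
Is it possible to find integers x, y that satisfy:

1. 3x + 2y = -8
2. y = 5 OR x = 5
Yes

Take x = -6, y = 5. Substituting into each constraint:
  (1) 3(-6) + 2(5) = -8 ✓
  (2) y = 5, target 5 ✓ (first branch holds)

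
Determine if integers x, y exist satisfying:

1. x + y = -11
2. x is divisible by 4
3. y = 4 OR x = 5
No

The full constraint system is jointly infeasible over the integers. Each constraint and what it forces:

  - x + y = -11: is a linear equation tying the variables together
  - x is divisible by 4: restricts x to multiples of 4
  - y = 4 OR x = 5: forces a choice: either y = 4 or x = 5

Split on the disjunction (y = 4 OR x = 5):
  • If y = 4: with y = 4, writing x = 4x', every remaining term of the linear equation is divisible by 4, so the left side is ≡ 0 (mod 4); but the right side -15 ≡ 1 (mod 4). No integers can satisfy it.
  • If x = 5: this contradicts the divisibility constraint — 5 is not a multiple of 4.
Both branches are infeasible, so the system has no integer solution.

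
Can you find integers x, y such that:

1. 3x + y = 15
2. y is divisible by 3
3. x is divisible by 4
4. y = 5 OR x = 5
No

A contradictory subset is {3x + y = 15, x is divisible by 4, y = 5 OR x = 5}. No integer assignment can satisfy these jointly:

  - 3x + y = 15: is a linear equation tying the variables together
  - x is divisible by 4: restricts x to multiples of 4
  - y = 5 OR x = 5: forces a choice: either y = 5 or x = 5

Split on the disjunction (y = 5 OR x = 5):
  • If y = 5: with y = 5, writing x = 4x', every remaining term of the linear equation is divisible by 12, so the left side is ≡ 0 (mod 12); but the right side 10 ≡ 10 (mod 12). No integers can satisfy it.
  • If x = 5: this contradicts the divisibility constraint — 5 is not a multiple of 4.
Both branches are infeasible, so the system has no integer solution.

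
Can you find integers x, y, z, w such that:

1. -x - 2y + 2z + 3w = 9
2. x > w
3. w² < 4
Yes

Take x = 0, y = 0, z = 6, w = -1. Substituting into each constraint:
  (1) 0 - 2(0) + 2(6) + 3(-1) = 9 ✓
  (2) 0 > -1 ✓
  (3) w² = (-1)² = 1, and 1 < 4 ✓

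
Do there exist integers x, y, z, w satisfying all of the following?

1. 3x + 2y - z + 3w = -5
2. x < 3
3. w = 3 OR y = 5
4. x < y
Yes

Take x = 2, y = 5, z = 0, w = -7. Substituting into each constraint:
  (1) 3(2) + 2(5) + 0 + 3(-7) = -5 ✓
  (2) 2 < 3 ✓
  (3) y = 5, target 5 ✓ (second branch holds)
  (4) 2 < 5 ✓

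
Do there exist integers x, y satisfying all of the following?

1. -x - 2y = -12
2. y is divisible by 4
Yes

Take x = 12, y = 0. Substituting into each constraint:
  (1) (-12) - 2(0) = -12 ✓
  (2) 0 = 4 × 0, remainder 0 ✓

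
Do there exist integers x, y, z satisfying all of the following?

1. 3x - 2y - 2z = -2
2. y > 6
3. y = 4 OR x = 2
Yes

Take x = 2, y = 7, z = -3. Substituting into each constraint:
  (1) 3(2) - 2(7) - 2(-3) = -2 ✓
  (2) 7 > 6 ✓
  (3) x = 2, target 2 ✓ (second branch holds)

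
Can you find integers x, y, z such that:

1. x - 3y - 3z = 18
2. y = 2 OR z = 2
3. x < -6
Yes

Take x = -9, y = 2, z = -11. Substituting into each constraint:
  (1) (-9) - 3(2) - 3(-11) = 18 ✓
  (2) y = 2, target 2 ✓ (first branch holds)
  (3) -9 < -6 ✓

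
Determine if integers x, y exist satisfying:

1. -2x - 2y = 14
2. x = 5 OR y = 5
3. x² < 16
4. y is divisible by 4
No

A contradictory subset is {x = 5 OR y = 5, x² < 16, y is divisible by 4}. No integer assignment can satisfy these jointly:

  - x = 5 OR y = 5: forces a choice: either x = 5 or y = 5
  - x² < 16: restricts x to |x| ≤ 3
  - y is divisible by 4: restricts y to multiples of 4

Split on the disjunction (x = 5 OR y = 5):
  • If x = 5: this contradicts x² < 16, which requires |x| ≤ 3.
  • If y = 5: this contradicts the divisibility constraint — 5 is not a multiple of 4.
Both branches are infeasible, so the system has no integer solution.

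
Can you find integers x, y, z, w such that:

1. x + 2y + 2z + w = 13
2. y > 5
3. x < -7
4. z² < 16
Yes

Take x = -8, y = 10, z = 0, w = 1. Substituting into each constraint:
  (1) (-8) + 2(10) + 2(0) + 1 = 13 ✓
  (2) 10 > 5 ✓
  (3) -8 < -7 ✓
  (4) z² = (0)² = 0, and 0 < 16 ✓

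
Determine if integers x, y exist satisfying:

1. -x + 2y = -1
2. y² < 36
Yes

Take x = 1, y = 0. Substituting into each constraint:
  (1) (-1) + 2(0) = -1 ✓
  (2) y² = (0)² = 0, and 0 < 36 ✓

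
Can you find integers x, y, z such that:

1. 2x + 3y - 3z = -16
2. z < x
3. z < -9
Yes

Take x = 1, y = -16, z = -10. Substituting into each constraint:
  (1) 2(1) + 3(-16) - 3(-10) = -16 ✓
  (2) -10 < 1 ✓
  (3) -10 < -9 ✓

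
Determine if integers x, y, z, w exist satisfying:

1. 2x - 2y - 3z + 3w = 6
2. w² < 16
Yes

Take x = 0, y = 0, z = 0, w = 2. Substituting into each constraint:
  (1) 2(0) - 2(0) - 3(0) + 3(2) = 6 ✓
  (2) w² = (2)² = 4, and 4 < 16 ✓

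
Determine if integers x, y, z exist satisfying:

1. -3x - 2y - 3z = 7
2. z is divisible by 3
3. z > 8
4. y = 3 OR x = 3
Yes

Take x = 3, y = -26, z = 12. Substituting into each constraint:
  (1) -3(3) - 2(-26) - 3(12) = 7 ✓
  (2) 12 = 3 × 4, remainder 0 ✓
  (3) 12 > 8 ✓
  (4) x = 3, target 3 ✓ (second branch holds)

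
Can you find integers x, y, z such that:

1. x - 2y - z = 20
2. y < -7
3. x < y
Yes

Take x = -9, y = -8, z = -13. Substituting into each constraint:
  (1) (-9) - 2(-8) + 13 = 20 ✓
  (2) -8 < -7 ✓
  (3) -9 < -8 ✓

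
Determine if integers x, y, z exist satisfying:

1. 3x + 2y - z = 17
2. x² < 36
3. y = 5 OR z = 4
Yes

Take x = 0, y = 5, z = -7. Substituting into each constraint:
  (1) 3(0) + 2(5) + 7 = 17 ✓
  (2) x² = (0)² = 0, and 0 < 36 ✓
  (3) y = 5, target 5 ✓ (first branch holds)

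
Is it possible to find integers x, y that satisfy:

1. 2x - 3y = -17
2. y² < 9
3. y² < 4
Yes

Take x = -7, y = 1. Substituting into each constraint:
  (1) 2(-7) - 3(1) = -17 ✓
  (2) y² = (1)² = 1, and 1 < 9 ✓
  (3) y² = (1)² = 1, and 1 < 4 ✓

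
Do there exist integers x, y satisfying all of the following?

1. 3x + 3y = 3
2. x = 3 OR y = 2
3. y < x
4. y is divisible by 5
No

The full constraint system is jointly infeasible over the integers. Each constraint and what it forces:

  - 3x + 3y = 3: is a linear equation tying the variables together
  - x = 3 OR y = 2: forces a choice: either x = 3 or y = 2
  - y < x: bounds one variable relative to another variable
  - y is divisible by 5: restricts y to multiples of 5

Split on the disjunction (x = 3 OR y = 2):
  • If x = 3: with x = 3, writing y = 5y', every remaining term of the linear equation is divisible by 15, so the left side is ≡ 0 (mod 15); but the right side -6 ≡ 9 (mod 15). No integers can satisfy it.
  • If y = 2: this contradicts the divisibility constraint — 2 is not a multiple of 5.
Both branches are infeasible, so the system has no integer solution.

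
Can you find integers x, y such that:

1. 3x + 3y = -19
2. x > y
No

Even the single constraint (3x + 3y = -19) is infeasible over the integers.

  - 3x + 3y = -19: every term on the left is divisible by 3, so the LHS ≡ 0 (mod 3), but the RHS -19 is not — no integer solution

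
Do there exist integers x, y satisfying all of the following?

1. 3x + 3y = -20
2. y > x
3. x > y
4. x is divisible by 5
No

Even the single constraint (3x + 3y = -20) is infeasible over the integers.

  - 3x + 3y = -20: every term on the left is divisible by 3, so the LHS ≡ 0 (mod 3), but the RHS -20 is not — no integer solution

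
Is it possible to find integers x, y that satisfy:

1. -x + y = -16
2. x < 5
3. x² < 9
Yes

Take x = 0, y = -16. Substituting into each constraint:
  (1) 0 + (-16) = -16 ✓
  (2) 0 < 5 ✓
  (3) x² = (0)² = 0, and 0 < 9 ✓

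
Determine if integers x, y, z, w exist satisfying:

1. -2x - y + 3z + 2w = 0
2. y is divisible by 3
Yes

Take x = 0, y = 0, z = 0, w = 0. Substituting into each constraint:
  (1) -2(0) + 0 + 3(0) + 2(0) = 0 ✓
  (2) 0 = 3 × 0, remainder 0 ✓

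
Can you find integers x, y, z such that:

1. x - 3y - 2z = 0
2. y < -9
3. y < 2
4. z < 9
Yes

Take x = -30, y = -10, z = 0. Substituting into each constraint:
  (1) (-30) - 3(-10) - 2(0) = 0 ✓
  (2) -10 < -9 ✓
  (3) -10 < 2 ✓
  (4) 0 < 9 ✓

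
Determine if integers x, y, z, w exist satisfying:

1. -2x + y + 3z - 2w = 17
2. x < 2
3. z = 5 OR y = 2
Yes

Take x = 0, y = 2, z = -1, w = -9. Substituting into each constraint:
  (1) -2(0) + 2 + 3(-1) - 2(-9) = 17 ✓
  (2) 0 < 2 ✓
  (3) y = 2, target 2 ✓ (second branch holds)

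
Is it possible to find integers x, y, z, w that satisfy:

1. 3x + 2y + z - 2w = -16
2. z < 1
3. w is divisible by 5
Yes

Take x = 0, y = 0, z = -16, w = 0. Substituting into each constraint:
  (1) 3(0) + 2(0) + (-16) - 2(0) = -16 ✓
  (2) -16 < 1 ✓
  (3) 0 = 5 × 0, remainder 0 ✓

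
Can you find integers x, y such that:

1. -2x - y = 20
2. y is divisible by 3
Yes

Take x = -10, y = 0. Substituting into each constraint:
  (1) -2(-10) + 0 = 20 ✓
  (2) 0 = 3 × 0, remainder 0 ✓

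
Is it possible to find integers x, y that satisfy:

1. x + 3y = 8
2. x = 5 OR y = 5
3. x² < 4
No

The full constraint system is jointly infeasible over the integers. Each constraint and what it forces:

  - x + 3y = 8: is a linear equation tying the variables together
  - x = 5 OR y = 5: forces a choice: either x = 5 or y = 5
  - x² < 4: restricts x to |x| ≤ 1

Split on the disjunction (x = 5 OR y = 5):
  • If x = 5: this contradicts x² < 4, which requires |x| ≤ 1.
  • If y = 5: the equation forces x = -7, but x² < 4 requires |x| ≤ 1.
Both branches are infeasible, so the system has no integer solution.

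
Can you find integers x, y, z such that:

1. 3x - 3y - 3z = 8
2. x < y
No

Even the single constraint (3x - 3y - 3z = 8) is infeasible over the integers.

  - 3x - 3y - 3z = 8: every term on the left is divisible by 3, so the LHS ≡ 0 (mod 3), but the RHS 8 is not — no integer solution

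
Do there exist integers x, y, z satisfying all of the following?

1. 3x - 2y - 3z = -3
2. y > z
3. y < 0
Yes

Take x = -7, y = -3, z = -4. Substituting into each constraint:
  (1) 3(-7) - 2(-3) - 3(-4) = -3 ✓
  (2) -3 > -4 ✓
  (3) -3 < 0 ✓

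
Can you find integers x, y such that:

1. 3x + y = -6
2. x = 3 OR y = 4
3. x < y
No

The full constraint system is jointly infeasible over the integers. Each constraint and what it forces:

  - 3x + y = -6: is a linear equation tying the variables together
  - x = 3 OR y = 4: forces a choice: either x = 3 or y = 4
  - x < y: bounds one variable relative to another variable

Split on the disjunction (x = 3 OR y = 4):
  • If x = 3: the equation forces y = -15, giving (x, y) = (3, -15), which violates y > x.
  • If y = 4: with y = 4, every remaining term of the linear equation is divisible by 3, so the left side is ≡ 0 (mod 3); but the right side -10 ≡ 2 (mod 3). No integers can satisfy it.
Both branches are infeasible, so the system has no integer solution.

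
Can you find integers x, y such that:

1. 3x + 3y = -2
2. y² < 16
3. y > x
No

Even the single constraint (3x + 3y = -2) is infeasible over the integers.

  - 3x + 3y = -2: every term on the left is divisible by 3, so the LHS ≡ 0 (mod 3), but the RHS -2 is not — no integer solution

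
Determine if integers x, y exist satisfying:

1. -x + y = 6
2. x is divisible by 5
Yes

Take x = 0, y = 6. Substituting into each constraint:
  (1) 0 + 6 = 6 ✓
  (2) 0 = 5 × 0, remainder 0 ✓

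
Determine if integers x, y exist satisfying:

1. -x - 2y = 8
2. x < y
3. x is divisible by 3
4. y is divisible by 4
Yes

Take x = -24, y = 8. Substituting into each constraint:
  (1) 24 - 2(8) = 8 ✓
  (2) -24 < 8 ✓
  (3) -24 = 3 × -8, remainder 0 ✓
  (4) 8 = 4 × 2, remainder 0 ✓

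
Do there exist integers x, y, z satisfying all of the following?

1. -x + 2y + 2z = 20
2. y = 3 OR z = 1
Yes

Take x = -14, y = 3, z = 0. Substituting into each constraint:
  (1) 14 + 2(3) + 2(0) = 20 ✓
  (2) y = 3, target 3 ✓ (first branch holds)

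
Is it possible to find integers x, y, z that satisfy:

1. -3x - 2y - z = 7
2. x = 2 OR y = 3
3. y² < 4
Yes

Take x = 2, y = 0, z = -13. Substituting into each constraint:
  (1) -3(2) - 2(0) + 13 = 7 ✓
  (2) x = 2, target 2 ✓ (first branch holds)
  (3) y² = (0)² = 0, and 0 < 4 ✓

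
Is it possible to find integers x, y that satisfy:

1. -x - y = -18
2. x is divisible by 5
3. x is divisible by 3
Yes

Take x = 0, y = 18. Substituting into each constraint:
  (1) 0 + (-18) = -18 ✓
  (2) 0 = 5 × 0, remainder 0 ✓
  (3) 0 = 3 × 0, remainder 0 ✓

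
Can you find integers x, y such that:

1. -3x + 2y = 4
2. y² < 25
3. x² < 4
Yes

Take x = 0, y = 2. Substituting into each constraint:
  (1) -3(0) + 2(2) = 4 ✓
  (2) y² = (2)² = 4, and 4 < 25 ✓
  (3) x² = (0)² = 0, and 0 < 4 ✓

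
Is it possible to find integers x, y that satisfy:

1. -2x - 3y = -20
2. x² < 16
Yes

Take x = -2, y = 8. Substituting into each constraint:
  (1) -2(-2) - 3(8) = -20 ✓
  (2) x² = (-2)² = 4, and 4 < 16 ✓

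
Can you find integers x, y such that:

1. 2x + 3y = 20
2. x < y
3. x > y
No

A contradictory subset is {x < y, x > y}. No integer assignment can satisfy these jointly:

  - x < y: bounds one variable relative to another variable
  - x > y: bounds one variable relative to another variable

Direct contradiction: y > x and x > y cannot both hold.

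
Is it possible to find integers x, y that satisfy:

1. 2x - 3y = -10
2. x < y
Yes

Take x = 1, y = 4. Substituting into each constraint:
  (1) 2(1) - 3(4) = -10 ✓
  (2) 1 < 4 ✓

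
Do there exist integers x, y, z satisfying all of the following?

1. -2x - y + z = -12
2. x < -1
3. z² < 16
Yes

Take x = -2, y = 16, z = 0. Substituting into each constraint:
  (1) -2(-2) + (-16) + 0 = -12 ✓
  (2) -2 < -1 ✓
  (3) z² = (0)² = 0, and 0 < 16 ✓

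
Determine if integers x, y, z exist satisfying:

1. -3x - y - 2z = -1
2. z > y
Yes

Take x = 1, y = -2, z = 0. Substituting into each constraint:
  (1) -3(1) + 2 - 2(0) = -1 ✓
  (2) 0 > -2 ✓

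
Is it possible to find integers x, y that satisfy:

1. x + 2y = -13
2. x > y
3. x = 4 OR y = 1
No

The full constraint system is jointly infeasible over the integers. Each constraint and what it forces:

  - x + 2y = -13: is a linear equation tying the variables together
  - x > y: bounds one variable relative to another variable
  - x = 4 OR y = 1: forces a choice: either x = 4 or y = 1

Split on the disjunction (x = 4 OR y = 1):
  • If x = 4: with x = 4, every remaining term of the linear equation is divisible by 2, so the left side is ≡ 0 (mod 2); but the right side -17 ≡ 1 (mod 2). No integers can satisfy it.
  • If y = 1: the equation forces x = -15, giving (y, x) = (1, -15), which violates x > y.
Both branches are infeasible, so the system has no integer solution.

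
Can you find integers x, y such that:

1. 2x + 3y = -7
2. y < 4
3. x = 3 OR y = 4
No

The full constraint system is jointly infeasible over the integers. Each constraint and what it forces:

  - 2x + 3y = -7: is a linear equation tying the variables together
  - y < 4: bounds one variable relative to a constant
  - x = 3 OR y = 4: forces a choice: either x = 3 or y = 4

Split on the disjunction (x = 3 OR y = 4):
  • If x = 3: with x = 3, every remaining term of the linear equation is divisible by 3, so the left side is ≡ 0 (mod 3); but the right side -13 ≡ 2 (mod 3). No integers can satisfy it.
  • If y = 4: this contradicts the bound y ≤ 3.
Both branches are infeasible, so the system has no integer solution.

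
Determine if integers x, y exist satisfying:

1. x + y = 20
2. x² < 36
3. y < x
No

The full constraint system is jointly infeasible over the integers. Each constraint and what it forces:

  - x + y = 20: is a linear equation tying the variables together
  - x² < 36: restricts x to |x| ≤ 5
  - y < x: bounds one variable relative to another variable

Propagating the comparison: y < x and x ≤ 5 give y ≤ 4. Range argument: with x ∈ [-5, 5], y ∈ [−∞, 4], the left side of the equation is at most 9, but the right side is 20 > 9. No integer solution exists.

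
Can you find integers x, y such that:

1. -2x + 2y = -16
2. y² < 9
Yes

Take x = 8, y = 0. Substituting into each constraint:
  (1) -2(8) + 2(0) = -16 ✓
  (2) y² = (0)² = 0, and 0 < 9 ✓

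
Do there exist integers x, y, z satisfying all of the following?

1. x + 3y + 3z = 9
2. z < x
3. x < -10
Yes

Take x = -12, y = 20, z = -13. Substituting into each constraint:
  (1) (-12) + 3(20) + 3(-13) = 9 ✓
  (2) -13 < -12 ✓
  (3) -12 < -10 ✓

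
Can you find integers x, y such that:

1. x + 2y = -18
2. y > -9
Yes

Take x = -18, y = 0. Substituting into each constraint:
  (1) (-18) + 2(0) = -18 ✓
  (2) 0 > -9 ✓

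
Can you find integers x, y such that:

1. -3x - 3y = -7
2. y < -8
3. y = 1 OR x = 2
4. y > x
No

Even the single constraint (-3x - 3y = -7) is infeasible over the integers.

  - -3x - 3y = -7: every term on the left is divisible by 3, so the LHS ≡ 0 (mod 3), but the RHS -7 is not — no integer solution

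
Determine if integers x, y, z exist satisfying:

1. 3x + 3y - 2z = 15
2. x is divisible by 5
Yes

Take x = 0, y = 5, z = 0. Substituting into each constraint:
  (1) 3(0) + 3(5) - 2(0) = 15 ✓
  (2) 0 = 5 × 0, remainder 0 ✓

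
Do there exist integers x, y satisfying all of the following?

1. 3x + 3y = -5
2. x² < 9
No

Even the single constraint (3x + 3y = -5) is infeasible over the integers.

  - 3x + 3y = -5: every term on the left is divisible by 3, so the LHS ≡ 0 (mod 3), but the RHS -5 is not — no integer solution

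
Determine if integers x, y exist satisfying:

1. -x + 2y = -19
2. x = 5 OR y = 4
Yes

Take x = 27, y = 4. Substituting into each constraint:
  (1) (-27) + 2(4) = -19 ✓
  (2) y = 4, target 4 ✓ (second branch holds)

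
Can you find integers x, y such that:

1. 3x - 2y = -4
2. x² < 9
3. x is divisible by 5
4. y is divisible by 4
No

The full constraint system is jointly infeasible over the integers. Each constraint and what it forces:

  - 3x - 2y = -4: is a linear equation tying the variables together
  - x² < 9: restricts x to |x| ≤ 2
  - x is divisible by 5: restricts x to multiples of 5
  - y is divisible by 4: restricts y to multiples of 4

The bounds confine x to {0} with 5 | x. For each value, substitute into the equation:
  • x = 0: the equation forces y = 2, but 4 does not divide 2.
Every case fails, so no integer solution exists.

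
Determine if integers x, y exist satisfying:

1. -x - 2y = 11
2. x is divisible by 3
Yes

Take x = -15, y = 2. Substituting into each constraint:
  (1) 15 - 2(2) = 11 ✓
  (2) -15 = 3 × -5, remainder 0 ✓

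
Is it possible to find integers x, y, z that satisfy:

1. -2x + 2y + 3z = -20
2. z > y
Yes

Take x = 14, y = 1, z = 2. Substituting into each constraint:
  (1) -2(14) + 2(1) + 3(2) = -20 ✓
  (2) 2 > 1 ✓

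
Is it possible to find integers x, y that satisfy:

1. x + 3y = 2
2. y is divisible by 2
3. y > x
Yes

Take x = -4, y = 2. Substituting into each constraint:
  (1) (-4) + 3(2) = 2 ✓
  (2) 2 = 2 × 1, remainder 0 ✓
  (3) 2 > -4 ✓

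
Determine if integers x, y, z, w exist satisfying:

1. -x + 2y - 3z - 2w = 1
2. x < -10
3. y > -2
Yes

Take x = -11, y = 1, z = 4, w = 0. Substituting into each constraint:
  (1) 11 + 2(1) - 3(4) - 2(0) = 1 ✓
  (2) -11 < -10 ✓
  (3) 1 > -2 ✓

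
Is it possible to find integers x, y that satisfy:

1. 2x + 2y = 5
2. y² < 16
No

Even the single constraint (2x + 2y = 5) is infeasible over the integers.

  - 2x + 2y = 5: every term on the left is divisible by 2, so the LHS ≡ 0 (mod 2), but the RHS 5 is not — no integer solution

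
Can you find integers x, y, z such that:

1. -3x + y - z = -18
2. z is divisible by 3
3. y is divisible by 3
Yes

Take x = 6, y = 0, z = 0. Substituting into each constraint:
  (1) -3(6) + 0 + 0 = -18 ✓
  (2) 0 = 3 × 0, remainder 0 ✓
  (3) 0 = 3 × 0, remainder 0 ✓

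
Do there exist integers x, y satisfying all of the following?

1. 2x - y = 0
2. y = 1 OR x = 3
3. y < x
No

The full constraint system is jointly infeasible over the integers. Each constraint and what it forces:

  - 2x - y = 0: is a linear equation tying the variables together
  - y = 1 OR x = 3: forces a choice: either y = 1 or x = 3
  - y < x: bounds one variable relative to another variable

Split on the disjunction (y = 1 OR x = 3):
  • If y = 1: with y = 1, every remaining term of the linear equation is divisible by 2, so the left side is ≡ 0 (mod 2); but the right side 1 ≡ 1 (mod 2). No integers can satisfy it.
  • If x = 3: the equation forces y = 6, giving (x, y) = (3, 6), which violates x > y.
Both branches are infeasible, so the system has no integer solution.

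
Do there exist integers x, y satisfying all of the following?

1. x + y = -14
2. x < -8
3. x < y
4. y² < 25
Yes

Take x = -14, y = 0. Substituting into each constraint:
  (1) (-14) + 0 = -14 ✓
  (2) -14 < -8 ✓
  (3) -14 < 0 ✓
  (4) y² = (0)² = 0, and 0 < 25 ✓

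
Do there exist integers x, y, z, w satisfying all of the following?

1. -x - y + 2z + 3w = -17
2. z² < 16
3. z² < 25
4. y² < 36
Yes

Take x = 17, y = 0, z = 0, w = 0. Substituting into each constraint:
  (1) (-17) + 0 + 2(0) + 3(0) = -17 ✓
  (2) z² = (0)² = 0, and 0 < 16 ✓
  (3) z² = (0)² = 0, and 0 < 25 ✓
  (4) y² = (0)² = 0, and 0 < 36 ✓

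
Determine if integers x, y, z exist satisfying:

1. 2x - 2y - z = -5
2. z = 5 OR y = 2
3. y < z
Yes

Take x = 1, y = 2, z = 3. Substituting into each constraint:
  (1) 2(1) - 2(2) + (-3) = -5 ✓
  (2) y = 2, target 2 ✓ (second branch holds)
  (3) 2 < 3 ✓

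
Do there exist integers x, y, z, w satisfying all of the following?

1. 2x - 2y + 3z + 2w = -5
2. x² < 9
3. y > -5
Yes

Take x = 0, y = 0, z = 1, w = -4. Substituting into each constraint:
  (1) 2(0) - 2(0) + 3(1) + 2(-4) = -5 ✓
  (2) x² = (0)² = 0, and 0 < 9 ✓
  (3) 0 > -5 ✓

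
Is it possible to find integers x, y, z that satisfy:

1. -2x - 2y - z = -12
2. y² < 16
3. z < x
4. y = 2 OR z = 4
Yes

Take x = 3, y = 2, z = 2. Substituting into each constraint:
  (1) -2(3) - 2(2) + (-2) = -12 ✓
  (2) y² = (2)² = 4, and 4 < 16 ✓
  (3) 2 < 3 ✓
  (4) y = 2, target 2 ✓ (first branch holds)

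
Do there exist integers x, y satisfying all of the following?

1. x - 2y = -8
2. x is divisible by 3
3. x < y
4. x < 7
Yes

Take x = 0, y = 4. Substituting into each constraint:
  (1) 0 - 2(4) = -8 ✓
  (2) 0 = 3 × 0, remainder 0 ✓
  (3) 0 < 4 ✓
  (4) 0 < 7 ✓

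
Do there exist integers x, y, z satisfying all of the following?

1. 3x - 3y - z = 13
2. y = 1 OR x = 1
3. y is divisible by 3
Yes

Take x = 1, y = 0, z = -10. Substituting into each constraint:
  (1) 3(1) - 3(0) + 10 = 13 ✓
  (2) x = 1, target 1 ✓ (second branch holds)
  (3) 0 = 3 × 0, remainder 0 ✓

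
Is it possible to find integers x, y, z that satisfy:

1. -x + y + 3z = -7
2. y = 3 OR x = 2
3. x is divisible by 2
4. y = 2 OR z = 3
Yes

Take x = 2, y = -14, z = 3. Substituting into each constraint:
  (1) (-2) + (-14) + 3(3) = -7 ✓
  (2) x = 2, target 2 ✓ (second branch holds)
  (3) 2 = 2 × 1, remainder 0 ✓
  (4) z = 3, target 3 ✓ (second branch holds)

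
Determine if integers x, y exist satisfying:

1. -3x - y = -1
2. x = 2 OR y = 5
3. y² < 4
No

The full constraint system is jointly infeasible over the integers. Each constraint and what it forces:

  - -3x - y = -1: is a linear equation tying the variables together
  - x = 2 OR y = 5: forces a choice: either x = 2 or y = 5
  - y² < 4: restricts y to |y| ≤ 1

Split on the disjunction (x = 2 OR y = 5):
  • If x = 2: the equation forces y = -5, but y² < 4 requires |y| ≤ 1.
  • If y = 5: this contradicts y² < 4, which requires |y| ≤ 1.
Both branches are infeasible, so the system has no integer solution.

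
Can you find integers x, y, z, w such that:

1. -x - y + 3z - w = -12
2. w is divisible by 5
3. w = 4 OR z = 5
Yes

Take x = 22, y = 0, z = 5, w = 5. Substituting into each constraint:
  (1) (-22) + 0 + 3(5) + (-5) = -12 ✓
  (2) 5 = 5 × 1, remainder 0 ✓
  (3) z = 5, target 5 ✓ (second branch holds)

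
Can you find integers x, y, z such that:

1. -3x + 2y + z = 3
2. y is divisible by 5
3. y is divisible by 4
Yes

Take x = 0, y = 0, z = 3. Substituting into each constraint:
  (1) -3(0) + 2(0) + 3 = 3 ✓
  (2) 0 = 5 × 0, remainder 0 ✓
  (3) 0 = 4 × 0, remainder 0 ✓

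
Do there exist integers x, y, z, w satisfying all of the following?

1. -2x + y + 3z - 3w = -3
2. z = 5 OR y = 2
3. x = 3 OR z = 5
Yes

Take x = 0, y = -18, z = 5, w = 0. Substituting into each constraint:
  (1) -2(0) + (-18) + 3(5) - 3(0) = -3 ✓
  (2) z = 5, target 5 ✓ (first branch holds)
  (3) z = 5, target 5 ✓ (second branch holds)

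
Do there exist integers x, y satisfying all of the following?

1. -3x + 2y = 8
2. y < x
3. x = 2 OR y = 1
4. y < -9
No

The full constraint system is jointly infeasible over the integers. Each constraint and what it forces:

  - -3x + 2y = 8: is a linear equation tying the variables together
  - y < x: bounds one variable relative to another variable
  - x = 2 OR y = 1: forces a choice: either x = 2 or y = 1
  - y < -9: bounds one variable relative to a constant

Split on the disjunction (x = 2 OR y = 1):
  • If x = 2: the equation forces y = 7, which contradicts the bound y ≤ -10.
  • If y = 1: this contradicts the bound y ≤ -10.
Both branches are infeasible, so the system has no integer solution.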